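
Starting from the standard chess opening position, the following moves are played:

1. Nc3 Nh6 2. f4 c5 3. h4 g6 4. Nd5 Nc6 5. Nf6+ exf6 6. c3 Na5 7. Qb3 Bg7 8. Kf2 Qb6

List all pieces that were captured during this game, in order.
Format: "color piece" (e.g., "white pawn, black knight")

Tracking captures:
  exf6: captured white knight

white knight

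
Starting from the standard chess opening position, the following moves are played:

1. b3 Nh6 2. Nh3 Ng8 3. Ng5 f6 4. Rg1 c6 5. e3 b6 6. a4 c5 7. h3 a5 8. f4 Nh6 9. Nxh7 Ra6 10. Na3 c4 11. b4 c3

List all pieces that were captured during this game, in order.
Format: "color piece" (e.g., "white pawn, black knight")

Tracking captures:
  Nxh7: captured black pawn

black pawn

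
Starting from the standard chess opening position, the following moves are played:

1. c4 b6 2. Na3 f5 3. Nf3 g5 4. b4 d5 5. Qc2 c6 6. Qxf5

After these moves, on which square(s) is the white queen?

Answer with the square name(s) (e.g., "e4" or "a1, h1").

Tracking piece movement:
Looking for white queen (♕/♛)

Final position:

  a b c d e f g h
  ─────────────────
8│♜ ♞ ♝ ♛ ♚ ♝ ♞ ♜│8
7│♟ · · · ♟ · · ♟│7
6│· ♟ ♟ · · · · ·│6
5│· · · ♟ · ♕ ♟ ·│5
4│· ♙ ♙ · · · · ·│4
3│♘ · · · · ♘ · ·│3
2│♙ · · ♙ ♙ ♙ ♙ ♙│2
1│♖ · ♗ · ♔ ♗ · ♖│1
  ─────────────────
  a b c d e f g h


f5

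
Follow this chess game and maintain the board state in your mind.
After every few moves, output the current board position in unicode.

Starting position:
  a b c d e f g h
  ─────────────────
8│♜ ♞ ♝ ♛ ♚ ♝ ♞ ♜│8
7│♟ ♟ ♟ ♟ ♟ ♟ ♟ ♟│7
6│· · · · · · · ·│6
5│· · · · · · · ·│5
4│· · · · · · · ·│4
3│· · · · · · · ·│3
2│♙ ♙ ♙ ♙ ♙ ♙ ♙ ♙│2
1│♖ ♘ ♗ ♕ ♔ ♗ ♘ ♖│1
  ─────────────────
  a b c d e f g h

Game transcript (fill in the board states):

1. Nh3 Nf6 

  a b c d e f g h
  ─────────────────
8│♜ ♞ ♝ ♛ ♚ ♝ · ♜│8
7│♟ ♟ ♟ ♟ ♟ ♟ ♟ ♟│7
6│· · · · · ♞ · ·│6
5│· · · · · · · ·│5
4│· · · · · · · ·│4
3│· · · · · · · ♘│3
2│♙ ♙ ♙ ♙ ♙ ♙ ♙ ♙│2
1│♖ ♘ ♗ ♕ ♔ ♗ · ♖│1
  ─────────────────
  a b c d e f g h

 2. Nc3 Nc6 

  a b c d e f g h
  ─────────────────
8│♜ · ♝ ♛ ♚ ♝ · ♜│8
7│♟ ♟ ♟ ♟ ♟ ♟ ♟ ♟│7
6│· · ♞ · · ♞ · ·│6
5│· · · · · · · ·│5
4│· · · · · · · ·│4
3│· · ♘ · · · · ♘│3
2│♙ ♙ ♙ ♙ ♙ ♙ ♙ ♙│2
1│♖ · ♗ ♕ ♔ ♗ · ♖│1
  ─────────────────
  a b c d e f g h

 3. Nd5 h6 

  a b c d e f g h
  ─────────────────
8│♜ · ♝ ♛ ♚ ♝ · ♜│8
7│♟ ♟ ♟ ♟ ♟ ♟ ♟ ·│7
6│· · ♞ · · ♞ · ♟│6
5│· · · ♘ · · · ·│5
4│· · · · · · · ·│4
3│· · · · · · · ♘│3
2│♙ ♙ ♙ ♙ ♙ ♙ ♙ ♙│2
1│♖ · ♗ ♕ ♔ ♗ · ♖│1
  ─────────────────
  a b c d e f g h

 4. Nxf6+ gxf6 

  a b c d e f g h
  ─────────────────
8│♜ · ♝ ♛ ♚ ♝ · ♜│8
7│♟ ♟ ♟ ♟ ♟ ♟ · ·│7
6│· · ♞ · · ♟ · ♟│6
5│· · · · · · · ·│5
4│· · · · · · · ·│4
3│· · · · · · · ♘│3
2│♙ ♙ ♙ ♙ ♙ ♙ ♙ ♙│2
1│♖ · ♗ ♕ ♔ ♗ · ♖│1
  ─────────────────
  a b c d e f g h

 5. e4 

  a b c d e f g h
  ─────────────────
8│♜ · ♝ ♛ ♚ ♝ · ♜│8
7│♟ ♟ ♟ ♟ ♟ ♟ · ·│7
6│· · ♞ · · ♟ · ♟│6
5│· · · · · · · ·│5
4│· · · · ♙ · · ·│4
3│· · · · · · · ♘│3
2│♙ ♙ ♙ ♙ · ♙ ♙ ♙│2
1│♖ · ♗ ♕ ♔ ♗ · ♖│1
  ─────────────────
  a b c d e f g h


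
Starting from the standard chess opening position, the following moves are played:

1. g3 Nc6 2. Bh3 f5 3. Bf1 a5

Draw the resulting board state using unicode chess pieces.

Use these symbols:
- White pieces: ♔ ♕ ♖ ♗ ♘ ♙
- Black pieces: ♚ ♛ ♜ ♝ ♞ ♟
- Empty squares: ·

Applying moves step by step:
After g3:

♜ ♞ ♝ ♛ ♚ ♝ ♞ ♜
♟ ♟ ♟ ♟ ♟ ♟ ♟ ♟
· · · · · · · ·
· · · · · · · ·
· · · · · · · ·
· · · · · · ♙ ·
♙ ♙ ♙ ♙ ♙ ♙ · ♙
♖ ♘ ♗ ♕ ♔ ♗ ♘ ♖


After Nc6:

♜ · ♝ ♛ ♚ ♝ ♞ ♜
♟ ♟ ♟ ♟ ♟ ♟ ♟ ♟
· · ♞ · · · · ·
· · · · · · · ·
· · · · · · · ·
· · · · · · ♙ ·
♙ ♙ ♙ ♙ ♙ ♙ · ♙
♖ ♘ ♗ ♕ ♔ ♗ ♘ ♖


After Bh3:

♜ · ♝ ♛ ♚ ♝ ♞ ♜
♟ ♟ ♟ ♟ ♟ ♟ ♟ ♟
· · ♞ · · · · ·
· · · · · · · ·
· · · · · · · ·
· · · · · · ♙ ♗
♙ ♙ ♙ ♙ ♙ ♙ · ♙
♖ ♘ ♗ ♕ ♔ · ♘ ♖


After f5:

♜ · ♝ ♛ ♚ ♝ ♞ ♜
♟ ♟ ♟ ♟ ♟ · ♟ ♟
· · ♞ · · · · ·
· · · · · ♟ · ·
· · · · · · · ·
· · · · · · ♙ ♗
♙ ♙ ♙ ♙ ♙ ♙ · ♙
♖ ♘ ♗ ♕ ♔ · ♘ ♖


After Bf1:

♜ · ♝ ♛ ♚ ♝ ♞ ♜
♟ ♟ ♟ ♟ ♟ · ♟ ♟
· · ♞ · · · · ·
· · · · · ♟ · ·
· · · · · · · ·
· · · · · · ♙ ·
♙ ♙ ♙ ♙ ♙ ♙ · ♙
♖ ♘ ♗ ♕ ♔ ♗ ♘ ♖


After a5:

♜ · ♝ ♛ ♚ ♝ ♞ ♜
· ♟ ♟ ♟ ♟ · ♟ ♟
· · ♞ · · · · ·
♟ · · · · ♟ · ·
· · · · · · · ·
· · · · · · ♙ ·
♙ ♙ ♙ ♙ ♙ ♙ · ♙
♖ ♘ ♗ ♕ ♔ ♗ ♘ ♖



  a b c d e f g h
  ─────────────────
8│♜ · ♝ ♛ ♚ ♝ ♞ ♜│8
7│· ♟ ♟ ♟ ♟ · ♟ ♟│7
6│· · ♞ · · · · ·│6
5│♟ · · · · ♟ · ·│5
4│· · · · · · · ·│4
3│· · · · · · ♙ ·│3
2│♙ ♙ ♙ ♙ ♙ ♙ · ♙│2
1│♖ ♘ ♗ ♕ ♔ ♗ ♘ ♖│1
  ─────────────────
  a b c d e f g h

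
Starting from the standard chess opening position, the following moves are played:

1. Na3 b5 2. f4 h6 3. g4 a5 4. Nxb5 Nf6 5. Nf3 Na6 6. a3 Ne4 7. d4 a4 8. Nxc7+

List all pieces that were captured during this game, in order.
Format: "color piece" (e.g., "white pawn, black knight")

Tracking captures:
  Nxb5: captured black pawn
  Nxc7+: captured black pawn

black pawn, black pawn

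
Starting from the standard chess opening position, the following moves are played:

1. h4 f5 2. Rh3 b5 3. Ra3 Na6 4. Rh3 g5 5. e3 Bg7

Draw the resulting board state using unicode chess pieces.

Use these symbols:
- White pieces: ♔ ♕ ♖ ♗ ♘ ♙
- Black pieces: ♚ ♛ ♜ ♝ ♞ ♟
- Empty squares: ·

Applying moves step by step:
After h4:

♜ ♞ ♝ ♛ ♚ ♝ ♞ ♜
♟ ♟ ♟ ♟ ♟ ♟ ♟ ♟
· · · · · · · ·
· · · · · · · ·
· · · · · · · ♙
· · · · · · · ·
♙ ♙ ♙ ♙ ♙ ♙ ♙ ·
♖ ♘ ♗ ♕ ♔ ♗ ♘ ♖


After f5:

♜ ♞ ♝ ♛ ♚ ♝ ♞ ♜
♟ ♟ ♟ ♟ ♟ · ♟ ♟
· · · · · · · ·
· · · · · ♟ · ·
· · · · · · · ♙
· · · · · · · ·
♙ ♙ ♙ ♙ ♙ ♙ ♙ ·
♖ ♘ ♗ ♕ ♔ ♗ ♘ ♖


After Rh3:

♜ ♞ ♝ ♛ ♚ ♝ ♞ ♜
♟ ♟ ♟ ♟ ♟ · ♟ ♟
· · · · · · · ·
· · · · · ♟ · ·
· · · · · · · ♙
· · · · · · · ♖
♙ ♙ ♙ ♙ ♙ ♙ ♙ ·
♖ ♘ ♗ ♕ ♔ ♗ ♘ ·


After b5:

♜ ♞ ♝ ♛ ♚ ♝ ♞ ♜
♟ · ♟ ♟ ♟ · ♟ ♟
· · · · · · · ·
· ♟ · · · ♟ · ·
· · · · · · · ♙
· · · · · · · ♖
♙ ♙ ♙ ♙ ♙ ♙ ♙ ·
♖ ♘ ♗ ♕ ♔ ♗ ♘ ·


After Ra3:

♜ ♞ ♝ ♛ ♚ ♝ ♞ ♜
♟ · ♟ ♟ ♟ · ♟ ♟
· · · · · · · ·
· ♟ · · · ♟ · ·
· · · · · · · ♙
♖ · · · · · · ·
♙ ♙ ♙ ♙ ♙ ♙ ♙ ·
♖ ♘ ♗ ♕ ♔ ♗ ♘ ·


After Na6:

♜ · ♝ ♛ ♚ ♝ ♞ ♜
♟ · ♟ ♟ ♟ · ♟ ♟
♞ · · · · · · ·
· ♟ · · · ♟ · ·
· · · · · · · ♙
♖ · · · · · · ·
♙ ♙ ♙ ♙ ♙ ♙ ♙ ·
♖ ♘ ♗ ♕ ♔ ♗ ♘ ·


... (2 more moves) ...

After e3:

♜ · ♝ ♛ ♚ ♝ ♞ ♜
♟ · ♟ ♟ ♟ · · ♟
♞ · · · · · · ·
· ♟ · · · ♟ ♟ ·
· · · · · · · ♙
· · · · ♙ · · ♖
♙ ♙ ♙ ♙ · ♙ ♙ ·
♖ ♘ ♗ ♕ ♔ ♗ ♘ ·


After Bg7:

♜ · ♝ ♛ ♚ · ♞ ♜
♟ · ♟ ♟ ♟ · ♝ ♟
♞ · · · · · · ·
· ♟ · · · ♟ ♟ ·
· · · · · · · ♙
· · · · ♙ · · ♖
♙ ♙ ♙ ♙ · ♙ ♙ ·
♖ ♘ ♗ ♕ ♔ ♗ ♘ ·



  a b c d e f g h
  ─────────────────
8│♜ · ♝ ♛ ♚ · ♞ ♜│8
7│♟ · ♟ ♟ ♟ · ♝ ♟│7
6│♞ · · · · · · ·│6
5│· ♟ · · · ♟ ♟ ·│5
4│· · · · · · · ♙│4
3│· · · · ♙ · · ♖│3
2│♙ ♙ ♙ ♙ · ♙ ♙ ·│2
1│♖ ♘ ♗ ♕ ♔ ♗ ♘ ·│1
  ─────────────────
  a b c d e f g h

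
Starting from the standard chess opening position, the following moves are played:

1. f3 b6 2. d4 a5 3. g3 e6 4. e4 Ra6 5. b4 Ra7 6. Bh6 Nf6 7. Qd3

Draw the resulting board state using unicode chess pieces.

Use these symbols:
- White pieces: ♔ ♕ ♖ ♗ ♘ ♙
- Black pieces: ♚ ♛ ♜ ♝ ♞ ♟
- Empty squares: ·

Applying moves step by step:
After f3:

♜ ♞ ♝ ♛ ♚ ♝ ♞ ♜
♟ ♟ ♟ ♟ ♟ ♟ ♟ ♟
· · · · · · · ·
· · · · · · · ·
· · · · · · · ·
· · · · · ♙ · ·
♙ ♙ ♙ ♙ ♙ · ♙ ♙
♖ ♘ ♗ ♕ ♔ ♗ ♘ ♖


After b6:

♜ ♞ ♝ ♛ ♚ ♝ ♞ ♜
♟ · ♟ ♟ ♟ ♟ ♟ ♟
· ♟ · · · · · ·
· · · · · · · ·
· · · · · · · ·
· · · · · ♙ · ·
♙ ♙ ♙ ♙ ♙ · ♙ ♙
♖ ♘ ♗ ♕ ♔ ♗ ♘ ♖


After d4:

♜ ♞ ♝ ♛ ♚ ♝ ♞ ♜
♟ · ♟ ♟ ♟ ♟ ♟ ♟
· ♟ · · · · · ·
· · · · · · · ·
· · · ♙ · · · ·
· · · · · ♙ · ·
♙ ♙ ♙ · ♙ · ♙ ♙
♖ ♘ ♗ ♕ ♔ ♗ ♘ ♖


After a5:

♜ ♞ ♝ ♛ ♚ ♝ ♞ ♜
· · ♟ ♟ ♟ ♟ ♟ ♟
· ♟ · · · · · ·
♟ · · · · · · ·
· · · ♙ · · · ·
· · · · · ♙ · ·
♙ ♙ ♙ · ♙ · ♙ ♙
♖ ♘ ♗ ♕ ♔ ♗ ♘ ♖


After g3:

♜ ♞ ♝ ♛ ♚ ♝ ♞ ♜
· · ♟ ♟ ♟ ♟ ♟ ♟
· ♟ · · · · · ·
♟ · · · · · · ·
· · · ♙ · · · ·
· · · · · ♙ ♙ ·
♙ ♙ ♙ · ♙ · · ♙
♖ ♘ ♗ ♕ ♔ ♗ ♘ ♖


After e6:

♜ ♞ ♝ ♛ ♚ ♝ ♞ ♜
· · ♟ ♟ · ♟ ♟ ♟
· ♟ · · ♟ · · ·
♟ · · · · · · ·
· · · ♙ · · · ·
· · · · · ♙ ♙ ·
♙ ♙ ♙ · ♙ · · ♙
♖ ♘ ♗ ♕ ♔ ♗ ♘ ♖


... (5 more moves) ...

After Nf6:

· ♞ ♝ ♛ ♚ ♝ · ♜
♜ · ♟ ♟ · ♟ ♟ ♟
· ♟ · · ♟ ♞ · ♗
♟ · · · · · · ·
· ♙ · ♙ ♙ · · ·
· · · · · ♙ ♙ ·
♙ · ♙ · · · · ♙
♖ ♘ · ♕ ♔ ♗ ♘ ♖


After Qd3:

· ♞ ♝ ♛ ♚ ♝ · ♜
♜ · ♟ ♟ · ♟ ♟ ♟
· ♟ · · ♟ ♞ · ♗
♟ · · · · · · ·
· ♙ · ♙ ♙ · · ·
· · · ♕ · ♙ ♙ ·
♙ · ♙ · · · · ♙
♖ ♘ · · ♔ ♗ ♘ ♖



  a b c d e f g h
  ─────────────────
8│· ♞ ♝ ♛ ♚ ♝ · ♜│8
7│♜ · ♟ ♟ · ♟ ♟ ♟│7
6│· ♟ · · ♟ ♞ · ♗│6
5│♟ · · · · · · ·│5
4│· ♙ · ♙ ♙ · · ·│4
3│· · · ♕ · ♙ ♙ ·│3
2│♙ · ♙ · · · · ♙│2
1│♖ ♘ · · ♔ ♗ ♘ ♖│1
  ─────────────────
  a b c d e f g h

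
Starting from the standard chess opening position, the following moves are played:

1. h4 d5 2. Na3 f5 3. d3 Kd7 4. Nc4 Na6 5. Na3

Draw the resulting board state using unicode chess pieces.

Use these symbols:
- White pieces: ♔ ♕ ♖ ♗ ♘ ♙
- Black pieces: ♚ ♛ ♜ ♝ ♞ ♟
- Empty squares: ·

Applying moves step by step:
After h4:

♜ ♞ ♝ ♛ ♚ ♝ ♞ ♜
♟ ♟ ♟ ♟ ♟ ♟ ♟ ♟
· · · · · · · ·
· · · · · · · ·
· · · · · · · ♙
· · · · · · · ·
♙ ♙ ♙ ♙ ♙ ♙ ♙ ·
♖ ♘ ♗ ♕ ♔ ♗ ♘ ♖


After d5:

♜ ♞ ♝ ♛ ♚ ♝ ♞ ♜
♟ ♟ ♟ · ♟ ♟ ♟ ♟
· · · · · · · ·
· · · ♟ · · · ·
· · · · · · · ♙
· · · · · · · ·
♙ ♙ ♙ ♙ ♙ ♙ ♙ ·
♖ ♘ ♗ ♕ ♔ ♗ ♘ ♖


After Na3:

♜ ♞ ♝ ♛ ♚ ♝ ♞ ♜
♟ ♟ ♟ · ♟ ♟ ♟ ♟
· · · · · · · ·
· · · ♟ · · · ·
· · · · · · · ♙
♘ · · · · · · ·
♙ ♙ ♙ ♙ ♙ ♙ ♙ ·
♖ · ♗ ♕ ♔ ♗ ♘ ♖


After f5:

♜ ♞ ♝ ♛ ♚ ♝ ♞ ♜
♟ ♟ ♟ · ♟ · ♟ ♟
· · · · · · · ·
· · · ♟ · ♟ · ·
· · · · · · · ♙
♘ · · · · · · ·
♙ ♙ ♙ ♙ ♙ ♙ ♙ ·
♖ · ♗ ♕ ♔ ♗ ♘ ♖


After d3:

♜ ♞ ♝ ♛ ♚ ♝ ♞ ♜
♟ ♟ ♟ · ♟ · ♟ ♟
· · · · · · · ·
· · · ♟ · ♟ · ·
· · · · · · · ♙
♘ · · ♙ · · · ·
♙ ♙ ♙ · ♙ ♙ ♙ ·
♖ · ♗ ♕ ♔ ♗ ♘ ♖


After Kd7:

♜ ♞ ♝ ♛ · ♝ ♞ ♜
♟ ♟ ♟ ♚ ♟ · ♟ ♟
· · · · · · · ·
· · · ♟ · ♟ · ·
· · · · · · · ♙
♘ · · ♙ · · · ·
♙ ♙ ♙ · ♙ ♙ ♙ ·
♖ · ♗ ♕ ♔ ♗ ♘ ♖


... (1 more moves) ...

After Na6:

♜ · ♝ ♛ · ♝ ♞ ♜
♟ ♟ ♟ ♚ ♟ · ♟ ♟
♞ · · · · · · ·
· · · ♟ · ♟ · ·
· · ♘ · · · · ♙
· · · ♙ · · · ·
♙ ♙ ♙ · ♙ ♙ ♙ ·
♖ · ♗ ♕ ♔ ♗ ♘ ♖


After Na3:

♜ · ♝ ♛ · ♝ ♞ ♜
♟ ♟ ♟ ♚ ♟ · ♟ ♟
♞ · · · · · · ·
· · · ♟ · ♟ · ·
· · · · · · · ♙
♘ · · ♙ · · · ·
♙ ♙ ♙ · ♙ ♙ ♙ ·
♖ · ♗ ♕ ♔ ♗ ♘ ♖



  a b c d e f g h
  ─────────────────
8│♜ · ♝ ♛ · ♝ ♞ ♜│8
7│♟ ♟ ♟ ♚ ♟ · ♟ ♟│7
6│♞ · · · · · · ·│6
5│· · · ♟ · ♟ · ·│5
4│· · · · · · · ♙│4
3│♘ · · ♙ · · · ·│3
2│♙ ♙ ♙ · ♙ ♙ ♙ ·│2
1│♖ · ♗ ♕ ♔ ♗ ♘ ♖│1
  ─────────────────
  a b c d e f g h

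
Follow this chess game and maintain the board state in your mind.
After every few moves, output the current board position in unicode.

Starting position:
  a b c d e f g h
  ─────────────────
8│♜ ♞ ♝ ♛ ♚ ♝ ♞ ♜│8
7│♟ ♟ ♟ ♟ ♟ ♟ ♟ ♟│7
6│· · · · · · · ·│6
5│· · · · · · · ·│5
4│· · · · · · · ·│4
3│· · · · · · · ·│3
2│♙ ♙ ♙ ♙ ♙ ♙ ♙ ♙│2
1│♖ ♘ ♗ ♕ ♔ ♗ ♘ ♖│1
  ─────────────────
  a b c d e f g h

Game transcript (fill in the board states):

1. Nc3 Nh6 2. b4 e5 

  a b c d e f g h
  ─────────────────
8│♜ ♞ ♝ ♛ ♚ ♝ · ♜│8
7│♟ ♟ ♟ ♟ · ♟ ♟ ♟│7
6│· · · · · · · ♞│6
5│· · · · ♟ · · ·│5
4│· ♙ · · · · · ·│4
3│· · ♘ · · · · ·│3
2│♙ · ♙ ♙ ♙ ♙ ♙ ♙│2
1│♖ · ♗ ♕ ♔ ♗ ♘ ♖│1
  ─────────────────
  a b c d e f g h

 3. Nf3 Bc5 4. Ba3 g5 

  a b c d e f g h
  ─────────────────
8│♜ ♞ ♝ ♛ ♚ · · ♜│8
7│♟ ♟ ♟ ♟ · ♟ · ♟│7
6│· · · · · · · ♞│6
5│· · ♝ · ♟ · ♟ ·│5
4│· ♙ · · · · · ·│4
3│♗ · ♘ · · ♘ · ·│3
2│♙ · ♙ ♙ ♙ ♙ ♙ ♙│2
1│♖ · · ♕ ♔ ♗ · ♖│1
  ─────────────────
  a b c d e f g h

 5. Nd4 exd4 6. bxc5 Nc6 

  a b c d e f g h
  ─────────────────
8│♜ · ♝ ♛ ♚ · · ♜│8
7│♟ ♟ ♟ ♟ · ♟ · ♟│7
6│· · ♞ · · · · ♞│6
5│· · ♙ · · · ♟ ·│5
4│· · · ♟ · · · ·│4
3│♗ · ♘ · · · · ·│3
2│♙ · ♙ ♙ ♙ ♙ ♙ ♙│2
1│♖ · · ♕ ♔ ♗ · ♖│1
  ─────────────────
  a b c d e f g h

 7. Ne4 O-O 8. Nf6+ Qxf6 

  a b c d e f g h
  ─────────────────
8│♜ · ♝ · · ♜ ♚ ·│8
7│♟ ♟ ♟ ♟ · ♟ · ♟│7
6│· · ♞ · · ♛ · ♞│6
5│· · ♙ · · · ♟ ·│5
4│· · · ♟ · · · ·│4
3│♗ · · · · · · ·│3
2│♙ · ♙ ♙ ♙ ♙ ♙ ♙│2
1│♖ · · ♕ ♔ ♗ · ♖│1
  ─────────────────
  a b c d e f g h

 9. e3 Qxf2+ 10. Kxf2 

  a b c d e f g h
  ─────────────────
8│♜ · ♝ · · ♜ ♚ ·│8
7│♟ ♟ ♟ ♟ · ♟ · ♟│7
6│· · ♞ · · · · ♞│6
5│· · ♙ · · · ♟ ·│5
4│· · · ♟ · · · ·│4
3│♗ · · · ♙ · · ·│3
2│♙ · ♙ ♙ · ♔ ♙ ♙│2
1│♖ · · ♕ · ♗ · ♖│1
  ─────────────────
  a b c d e f g h


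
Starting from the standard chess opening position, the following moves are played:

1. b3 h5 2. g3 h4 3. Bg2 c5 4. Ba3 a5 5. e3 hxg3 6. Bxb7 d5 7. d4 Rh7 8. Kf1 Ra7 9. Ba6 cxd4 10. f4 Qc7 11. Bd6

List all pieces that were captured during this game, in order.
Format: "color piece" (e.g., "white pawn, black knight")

Tracking captures:
  hxg3: captured white pawn
  Bxb7: captured black pawn
  cxd4: captured white pawn

white pawn, black pawn, white pawn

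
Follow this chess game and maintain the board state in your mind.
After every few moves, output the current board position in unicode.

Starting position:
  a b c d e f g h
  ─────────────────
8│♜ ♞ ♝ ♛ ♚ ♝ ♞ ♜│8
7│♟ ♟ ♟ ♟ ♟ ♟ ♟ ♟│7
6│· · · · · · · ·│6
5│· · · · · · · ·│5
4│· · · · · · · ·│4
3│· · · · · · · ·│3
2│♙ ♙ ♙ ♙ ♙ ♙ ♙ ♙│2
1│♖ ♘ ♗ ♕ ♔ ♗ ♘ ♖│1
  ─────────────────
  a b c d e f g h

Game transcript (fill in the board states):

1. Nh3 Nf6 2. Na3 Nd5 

  a b c d e f g h
  ─────────────────
8│♜ ♞ ♝ ♛ ♚ ♝ · ♜│8
7│♟ ♟ ♟ ♟ ♟ ♟ ♟ ♟│7
6│· · · · · · · ·│6
5│· · · ♞ · · · ·│5
4│· · · · · · · ·│4
3│♘ · · · · · · ♘│3
2│♙ ♙ ♙ ♙ ♙ ♙ ♙ ♙│2
1│♖ · ♗ ♕ ♔ ♗ · ♖│1
  ─────────────────
  a b c d e f g h

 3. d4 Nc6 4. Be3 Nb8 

  a b c d e f g h
  ─────────────────
8│♜ ♞ ♝ ♛ ♚ ♝ · ♜│8
7│♟ ♟ ♟ ♟ ♟ ♟ ♟ ♟│7
6│· · · · · · · ·│6
5│· · · ♞ · · · ·│5
4│· · · ♙ · · · ·│4
3│♘ · · · ♗ · · ♘│3
2│♙ ♙ ♙ · ♙ ♙ ♙ ♙│2
1│♖ · · ♕ ♔ ♗ · ♖│1
  ─────────────────
  a b c d e f g h

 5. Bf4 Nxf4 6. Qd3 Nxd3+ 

  a b c d e f g h
  ─────────────────
8│♜ ♞ ♝ ♛ ♚ ♝ · ♜│8
7│♟ ♟ ♟ ♟ ♟ ♟ ♟ ♟│7
6│· · · · · · · ·│6
5│· · · · · · · ·│5
4│· · · ♙ · · · ·│4
3│♘ · · ♞ · · · ♘│3
2│♙ ♙ ♙ · ♙ ♙ ♙ ♙│2
1│♖ · · · ♔ ♗ · ♖│1
  ─────────────────
  a b c d e f g h

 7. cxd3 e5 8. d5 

  a b c d e f g h
  ─────────────────
8│♜ ♞ ♝ ♛ ♚ ♝ · ♜│8
7│♟ ♟ ♟ ♟ · ♟ ♟ ♟│7
6│· · · · · · · ·│6
5│· · · ♙ ♟ · · ·│5
4│· · · · · · · ·│4
3│♘ · · ♙ · · · ♘│3
2│♙ ♙ · · ♙ ♙ ♙ ♙│2
1│♖ · · · ♔ ♗ · ♖│1
  ─────────────────
  a b c d e f g h


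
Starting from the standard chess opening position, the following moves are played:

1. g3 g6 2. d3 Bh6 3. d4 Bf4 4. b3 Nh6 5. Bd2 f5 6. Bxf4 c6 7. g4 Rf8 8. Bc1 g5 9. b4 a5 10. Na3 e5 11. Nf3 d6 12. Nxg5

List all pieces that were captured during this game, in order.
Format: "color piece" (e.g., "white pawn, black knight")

Tracking captures:
  Bxf4: captured black bishop
  Nxg5: captured black pawn

black bishop, black pawn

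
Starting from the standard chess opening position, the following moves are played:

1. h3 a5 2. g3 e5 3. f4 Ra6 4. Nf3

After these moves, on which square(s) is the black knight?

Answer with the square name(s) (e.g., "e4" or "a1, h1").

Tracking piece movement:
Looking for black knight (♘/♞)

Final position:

  a b c d e f g h
  ─────────────────
8│· ♞ ♝ ♛ ♚ ♝ ♞ ♜│8
7│· ♟ ♟ ♟ · ♟ ♟ ♟│7
6│♜ · · · · · · ·│6
5│♟ · · · ♟ · · ·│5
4│· · · · · ♙ · ·│4
3│· · · · · ♘ ♙ ♙│3
2│♙ ♙ ♙ ♙ ♙ · · ·│2
1│♖ ♘ ♗ ♕ ♔ ♗ · ♖│1
  ─────────────────
  a b c d e f g h


b8, g8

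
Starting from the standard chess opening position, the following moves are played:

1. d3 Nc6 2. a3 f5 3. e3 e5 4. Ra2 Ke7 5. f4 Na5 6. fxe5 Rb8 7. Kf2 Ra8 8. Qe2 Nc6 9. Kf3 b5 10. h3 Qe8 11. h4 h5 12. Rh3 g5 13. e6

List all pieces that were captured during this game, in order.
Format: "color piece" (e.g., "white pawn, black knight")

Tracking captures:
  fxe5: captured black pawn

black pawn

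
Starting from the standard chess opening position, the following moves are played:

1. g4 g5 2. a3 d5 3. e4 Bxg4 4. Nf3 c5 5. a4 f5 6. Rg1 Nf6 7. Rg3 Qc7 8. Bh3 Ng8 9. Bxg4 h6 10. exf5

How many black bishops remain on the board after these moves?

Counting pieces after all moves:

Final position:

  a b c d e f g h
  ─────────────────
8│♜ ♞ · · ♚ ♝ ♞ ♜│8
7│♟ ♟ ♛ · ♟ · · ·│7
6│· · · · · · · ♟│6
5│· · ♟ ♟ · ♙ ♟ ·│5
4│♙ · · · · · ♗ ·│4
3│· · · · · ♘ ♖ ·│3
2│· ♙ ♙ ♙ · ♙ · ♙│2
1│♖ ♘ ♗ ♕ ♔ · · ·│1
  ─────────────────
  a b c d e f g h


1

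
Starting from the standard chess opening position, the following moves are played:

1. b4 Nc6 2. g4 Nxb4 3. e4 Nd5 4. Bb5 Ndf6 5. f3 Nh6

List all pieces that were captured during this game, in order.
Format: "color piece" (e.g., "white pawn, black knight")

Tracking captures:
  Nxb4: captured white pawn

white pawn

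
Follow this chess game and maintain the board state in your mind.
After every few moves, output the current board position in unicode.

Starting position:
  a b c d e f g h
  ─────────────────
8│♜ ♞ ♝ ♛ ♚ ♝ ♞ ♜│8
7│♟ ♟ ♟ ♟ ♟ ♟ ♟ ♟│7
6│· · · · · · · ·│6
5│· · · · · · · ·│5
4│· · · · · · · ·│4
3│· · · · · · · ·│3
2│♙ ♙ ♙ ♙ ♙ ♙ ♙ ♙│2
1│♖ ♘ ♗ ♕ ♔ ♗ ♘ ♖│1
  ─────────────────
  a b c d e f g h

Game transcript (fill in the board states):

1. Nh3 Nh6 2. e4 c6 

  a b c d e f g h
  ─────────────────
8│♜ ♞ ♝ ♛ ♚ ♝ · ♜│8
7│♟ ♟ · ♟ ♟ ♟ ♟ ♟│7
6│· · ♟ · · · · ♞│6
5│· · · · · · · ·│5
4│· · · · ♙ · · ·│4
3│· · · · · · · ♘│3
2│♙ ♙ ♙ ♙ · ♙ ♙ ♙│2
1│♖ ♘ ♗ ♕ ♔ ♗ · ♖│1
  ─────────────────
  a b c d e f g h

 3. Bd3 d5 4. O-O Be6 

  a b c d e f g h
  ─────────────────
8│♜ ♞ · ♛ ♚ ♝ · ♜│8
7│♟ ♟ · · ♟ ♟ ♟ ♟│7
6│· · ♟ · ♝ · · ♞│6
5│· · · ♟ · · · ·│5
4│· · · · ♙ · · ·│4
3│· · · ♗ · · · ♘│3
2│♙ ♙ ♙ ♙ · ♙ ♙ ♙│2
1│♖ ♘ ♗ ♕ · ♖ ♔ ·│1
  ─────────────────
  a b c d e f g h

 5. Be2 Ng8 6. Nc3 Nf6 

  a b c d e f g h
  ─────────────────
8│♜ ♞ · ♛ ♚ ♝ · ♜│8
7│♟ ♟ · · ♟ ♟ ♟ ♟│7
6│· · ♟ · ♝ ♞ · ·│6
5│· · · ♟ · · · ·│5
4│· · · · ♙ · · ·│4
3│· · ♘ · · · · ♘│3
2│♙ ♙ ♙ ♙ ♗ ♙ ♙ ♙│2
1│♖ · ♗ ♕ · ♖ ♔ ·│1
  ─────────────────
  a b c d e f g h

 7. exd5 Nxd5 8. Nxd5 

  a b c d e f g h
  ─────────────────
8│♜ ♞ · ♛ ♚ ♝ · ♜│8
7│♟ ♟ · · ♟ ♟ ♟ ♟│7
6│· · ♟ · ♝ · · ·│6
5│· · · ♘ · · · ·│5
4│· · · · · · · ·│4
3│· · · · · · · ♘│3
2│♙ ♙ ♙ ♙ ♗ ♙ ♙ ♙│2
1│♖ · ♗ ♕ · ♖ ♔ ·│1
  ─────────────────
  a b c d e f g h


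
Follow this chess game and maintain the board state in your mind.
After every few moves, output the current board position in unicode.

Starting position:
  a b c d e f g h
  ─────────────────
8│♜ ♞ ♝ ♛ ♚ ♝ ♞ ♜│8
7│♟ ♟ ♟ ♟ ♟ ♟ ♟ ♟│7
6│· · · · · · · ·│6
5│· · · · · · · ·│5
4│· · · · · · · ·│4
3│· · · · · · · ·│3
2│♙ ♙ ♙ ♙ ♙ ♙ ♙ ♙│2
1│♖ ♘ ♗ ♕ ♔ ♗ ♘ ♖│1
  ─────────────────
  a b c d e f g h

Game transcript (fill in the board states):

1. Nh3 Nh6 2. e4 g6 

  a b c d e f g h
  ─────────────────
8│♜ ♞ ♝ ♛ ♚ ♝ · ♜│8
7│♟ ♟ ♟ ♟ ♟ ♟ · ♟│7
6│· · · · · · ♟ ♞│6
5│· · · · · · · ·│5
4│· · · · ♙ · · ·│4
3│· · · · · · · ♘│3
2│♙ ♙ ♙ ♙ · ♙ ♙ ♙│2
1│♖ ♘ ♗ ♕ ♔ ♗ · ♖│1
  ─────────────────
  a b c d e f g h

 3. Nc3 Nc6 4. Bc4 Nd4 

  a b c d e f g h
  ─────────────────
8│♜ · ♝ ♛ ♚ ♝ · ♜│8
7│♟ ♟ ♟ ♟ ♟ ♟ · ♟│7
6│· · · · · · ♟ ♞│6
5│· · · · · · · ·│5
4│· · ♗ ♞ ♙ · · ·│4
3│· · ♘ · · · · ♘│3
2│♙ ♙ ♙ ♙ · ♙ ♙ ♙│2
1│♖ · ♗ ♕ ♔ · · ♖│1
  ─────────────────
  a b c d e f g h

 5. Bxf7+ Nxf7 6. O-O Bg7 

  a b c d e f g h
  ─────────────────
8│♜ · ♝ ♛ ♚ · · ♜│8
7│♟ ♟ ♟ ♟ ♟ ♞ ♝ ♟│7
6│· · · · · · ♟ ·│6
5│· · · · · · · ·│5
4│· · · ♞ ♙ · · ·│4
3│· · ♘ · · · · ♘│3
2│♙ ♙ ♙ ♙ · ♙ ♙ ♙│2
1│♖ · ♗ ♕ · ♖ ♔ ·│1
  ─────────────────
  a b c d e f g h

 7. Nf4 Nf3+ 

  a b c d e f g h
  ─────────────────
8│♜ · ♝ ♛ ♚ · · ♜│8
7│♟ ♟ ♟ ♟ ♟ ♞ ♝ ♟│7
6│· · · · · · ♟ ·│6
5│· · · · · · · ·│5
4│· · · · ♙ ♘ · ·│4
3│· · ♘ · · ♞ · ·│3
2│♙ ♙ ♙ ♙ · ♙ ♙ ♙│2
1│♖ · ♗ ♕ · ♖ ♔ ·│1
  ─────────────────
  a b c d e f g h


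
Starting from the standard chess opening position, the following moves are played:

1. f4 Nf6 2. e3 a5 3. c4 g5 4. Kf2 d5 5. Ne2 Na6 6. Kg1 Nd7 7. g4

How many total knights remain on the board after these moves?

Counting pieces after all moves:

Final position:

  a b c d e f g h
  ─────────────────
8│♜ · ♝ ♛ ♚ ♝ · ♜│8
7│· ♟ ♟ ♞ ♟ ♟ · ♟│7
6│♞ · · · · · · ·│6
5│♟ · · ♟ · · ♟ ·│5
4│· · ♙ · · ♙ ♙ ·│4
3│· · · · ♙ · · ·│3
2│♙ ♙ · ♙ ♘ · · ♙│2
1│♖ ♘ ♗ ♕ · ♗ ♔ ♖│1
  ─────────────────
  a b c d e f g h


4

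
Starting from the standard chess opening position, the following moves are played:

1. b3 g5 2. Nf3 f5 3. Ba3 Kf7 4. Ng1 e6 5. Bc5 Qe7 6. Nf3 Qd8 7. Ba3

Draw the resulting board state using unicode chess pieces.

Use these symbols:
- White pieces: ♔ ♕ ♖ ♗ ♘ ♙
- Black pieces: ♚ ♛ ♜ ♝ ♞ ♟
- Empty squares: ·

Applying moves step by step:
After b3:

♜ ♞ ♝ ♛ ♚ ♝ ♞ ♜
♟ ♟ ♟ ♟ ♟ ♟ ♟ ♟
· · · · · · · ·
· · · · · · · ·
· · · · · · · ·
· ♙ · · · · · ·
♙ · ♙ ♙ ♙ ♙ ♙ ♙
♖ ♘ ♗ ♕ ♔ ♗ ♘ ♖


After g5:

♜ ♞ ♝ ♛ ♚ ♝ ♞ ♜
♟ ♟ ♟ ♟ ♟ ♟ · ♟
· · · · · · · ·
· · · · · · ♟ ·
· · · · · · · ·
· ♙ · · · · · ·
♙ · ♙ ♙ ♙ ♙ ♙ ♙
♖ ♘ ♗ ♕ ♔ ♗ ♘ ♖


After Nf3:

♜ ♞ ♝ ♛ ♚ ♝ ♞ ♜
♟ ♟ ♟ ♟ ♟ ♟ · ♟
· · · · · · · ·
· · · · · · ♟ ·
· · · · · · · ·
· ♙ · · · ♘ · ·
♙ · ♙ ♙ ♙ ♙ ♙ ♙
♖ ♘ ♗ ♕ ♔ ♗ · ♖


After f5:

♜ ♞ ♝ ♛ ♚ ♝ ♞ ♜
♟ ♟ ♟ ♟ ♟ · · ♟
· · · · · · · ·
· · · · · ♟ ♟ ·
· · · · · · · ·
· ♙ · · · ♘ · ·
♙ · ♙ ♙ ♙ ♙ ♙ ♙
♖ ♘ ♗ ♕ ♔ ♗ · ♖


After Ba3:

♜ ♞ ♝ ♛ ♚ ♝ ♞ ♜
♟ ♟ ♟ ♟ ♟ · · ♟
· · · · · · · ·
· · · · · ♟ ♟ ·
· · · · · · · ·
♗ ♙ · · · ♘ · ·
♙ · ♙ ♙ ♙ ♙ ♙ ♙
♖ ♘ · ♕ ♔ ♗ · ♖


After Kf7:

♜ ♞ ♝ ♛ · ♝ ♞ ♜
♟ ♟ ♟ ♟ ♟ ♚ · ♟
· · · · · · · ·
· · · · · ♟ ♟ ·
· · · · · · · ·
♗ ♙ · · · ♘ · ·
♙ · ♙ ♙ ♙ ♙ ♙ ♙
♖ ♘ · ♕ ♔ ♗ · ♖


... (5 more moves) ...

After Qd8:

♜ ♞ ♝ ♛ · ♝ ♞ ♜
♟ ♟ ♟ ♟ · ♚ · ♟
· · · · ♟ · · ·
· · ♗ · · ♟ ♟ ·
· · · · · · · ·
· ♙ · · · ♘ · ·
♙ · ♙ ♙ ♙ ♙ ♙ ♙
♖ ♘ · ♕ ♔ ♗ · ♖


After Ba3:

♜ ♞ ♝ ♛ · ♝ ♞ ♜
♟ ♟ ♟ ♟ · ♚ · ♟
· · · · ♟ · · ·
· · · · · ♟ ♟ ·
· · · · · · · ·
♗ ♙ · · · ♘ · ·
♙ · ♙ ♙ ♙ ♙ ♙ ♙
♖ ♘ · ♕ ♔ ♗ · ♖



  a b c d e f g h
  ─────────────────
8│♜ ♞ ♝ ♛ · ♝ ♞ ♜│8
7│♟ ♟ ♟ ♟ · ♚ · ♟│7
6│· · · · ♟ · · ·│6
5│· · · · · ♟ ♟ ·│5
4│· · · · · · · ·│4
3│♗ ♙ · · · ♘ · ·│3
2│♙ · ♙ ♙ ♙ ♙ ♙ ♙│2
1│♖ ♘ · ♕ ♔ ♗ · ♖│1
  ─────────────────
  a b c d e f g h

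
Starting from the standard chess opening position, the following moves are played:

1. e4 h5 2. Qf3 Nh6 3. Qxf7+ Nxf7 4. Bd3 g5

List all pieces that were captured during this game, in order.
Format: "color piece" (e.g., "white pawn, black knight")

Tracking captures:
  Qxf7+: captured black pawn
  Nxf7: captured white queen

black pawn, white queen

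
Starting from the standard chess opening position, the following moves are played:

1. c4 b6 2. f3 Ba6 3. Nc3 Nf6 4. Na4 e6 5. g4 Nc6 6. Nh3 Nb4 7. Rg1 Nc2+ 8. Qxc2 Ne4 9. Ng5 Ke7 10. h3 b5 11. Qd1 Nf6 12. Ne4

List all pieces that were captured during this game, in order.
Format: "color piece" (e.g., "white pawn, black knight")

Tracking captures:
  Qxc2: captured black knight

black knight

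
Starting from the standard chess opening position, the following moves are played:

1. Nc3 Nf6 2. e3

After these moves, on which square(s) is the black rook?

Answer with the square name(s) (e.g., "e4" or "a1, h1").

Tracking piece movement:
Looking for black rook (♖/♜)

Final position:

  a b c d e f g h
  ─────────────────
8│♜ ♞ ♝ ♛ ♚ ♝ · ♜│8
7│♟ ♟ ♟ ♟ ♟ ♟ ♟ ♟│7
6│· · · · · ♞ · ·│6
5│· · · · · · · ·│5
4│· · · · · · · ·│4
3│· · ♘ · ♙ · · ·│3
2│♙ ♙ ♙ ♙ · ♙ ♙ ♙│2
1│♖ · ♗ ♕ ♔ ♗ ♘ ♖│1
  ─────────────────
  a b c d e f g h


a8, h8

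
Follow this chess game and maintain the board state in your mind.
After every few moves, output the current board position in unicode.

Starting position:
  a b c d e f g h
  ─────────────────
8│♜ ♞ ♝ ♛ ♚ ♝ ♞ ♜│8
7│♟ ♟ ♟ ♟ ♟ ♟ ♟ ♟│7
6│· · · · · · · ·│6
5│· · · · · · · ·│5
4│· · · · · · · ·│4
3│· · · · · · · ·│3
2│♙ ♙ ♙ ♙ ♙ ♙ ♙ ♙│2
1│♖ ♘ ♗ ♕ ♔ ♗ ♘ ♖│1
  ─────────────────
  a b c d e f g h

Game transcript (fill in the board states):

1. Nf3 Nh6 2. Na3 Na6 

  a b c d e f g h
  ─────────────────
8│♜ · ♝ ♛ ♚ ♝ · ♜│8
7│♟ ♟ ♟ ♟ ♟ ♟ ♟ ♟│7
6│♞ · · · · · · ♞│6
5│· · · · · · · ·│5
4│· · · · · · · ·│4
3│♘ · · · · ♘ · ·│3
2│♙ ♙ ♙ ♙ ♙ ♙ ♙ ♙│2
1│♖ · ♗ ♕ ♔ ♗ · ♖│1
  ─────────────────
  a b c d e f g h

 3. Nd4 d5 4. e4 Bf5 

  a b c d e f g h
  ─────────────────
8│♜ · · ♛ ♚ ♝ · ♜│8
7│♟ ♟ ♟ · ♟ ♟ ♟ ♟│7
6│♞ · · · · · · ♞│6
5│· · · ♟ · ♝ · ·│5
4│· · · ♘ ♙ · · ·│4
3│♘ · · · · · · ·│3
2│♙ ♙ ♙ ♙ · ♙ ♙ ♙│2
1│♖ · ♗ ♕ ♔ ♗ · ♖│1
  ─────────────────
  a b c d e f g h

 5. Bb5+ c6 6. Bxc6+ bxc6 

  a b c d e f g h
  ─────────────────
8│♜ · · ♛ ♚ ♝ · ♜│8
7│♟ · · · ♟ ♟ ♟ ♟│7
6│♞ · ♟ · · · · ♞│6
5│· · · ♟ · ♝ · ·│5
4│· · · ♘ ♙ · · ·│4
3│♘ · · · · · · ·│3
2│♙ ♙ ♙ ♙ · ♙ ♙ ♙│2
1│♖ · ♗ ♕ ♔ · · ♖│1
  ─────────────────
  a b c d e f g h

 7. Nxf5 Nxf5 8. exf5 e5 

  a b c d e f g h
  ─────────────────
8│♜ · · ♛ ♚ ♝ · ♜│8
7│♟ · · · · ♟ ♟ ♟│7
6│♞ · ♟ · · · · ·│6
5│· · · ♟ ♟ ♙ · ·│5
4│· · · · · · · ·│4
3│♘ · · · · · · ·│3
2│♙ ♙ ♙ ♙ · ♙ ♙ ♙│2
1│♖ · ♗ ♕ ♔ · · ♖│1
  ─────────────────
  a b c d e f g h

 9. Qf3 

  a b c d e f g h
  ─────────────────
8│♜ · · ♛ ♚ ♝ · ♜│8
7│♟ · · · · ♟ ♟ ♟│7
6│♞ · ♟ · · · · ·│6
5│· · · ♟ ♟ ♙ · ·│5
4│· · · · · · · ·│4
3│♘ · · · · ♕ · ·│3
2│♙ ♙ ♙ ♙ · ♙ ♙ ♙│2
1│♖ · ♗ · ♔ · · ♖│1
  ─────────────────
  a b c d e f g h


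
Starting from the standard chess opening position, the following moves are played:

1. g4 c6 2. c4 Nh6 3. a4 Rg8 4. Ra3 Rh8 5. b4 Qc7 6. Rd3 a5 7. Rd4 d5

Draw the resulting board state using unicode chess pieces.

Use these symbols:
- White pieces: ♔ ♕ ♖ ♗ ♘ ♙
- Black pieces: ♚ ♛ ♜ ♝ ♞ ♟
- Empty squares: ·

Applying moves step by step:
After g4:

♜ ♞ ♝ ♛ ♚ ♝ ♞ ♜
♟ ♟ ♟ ♟ ♟ ♟ ♟ ♟
· · · · · · · ·
· · · · · · · ·
· · · · · · ♙ ·
· · · · · · · ·
♙ ♙ ♙ ♙ ♙ ♙ · ♙
♖ ♘ ♗ ♕ ♔ ♗ ♘ ♖


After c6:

♜ ♞ ♝ ♛ ♚ ♝ ♞ ♜
♟ ♟ · ♟ ♟ ♟ ♟ ♟
· · ♟ · · · · ·
· · · · · · · ·
· · · · · · ♙ ·
· · · · · · · ·
♙ ♙ ♙ ♙ ♙ ♙ · ♙
♖ ♘ ♗ ♕ ♔ ♗ ♘ ♖


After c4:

♜ ♞ ♝ ♛ ♚ ♝ ♞ ♜
♟ ♟ · ♟ ♟ ♟ ♟ ♟
· · ♟ · · · · ·
· · · · · · · ·
· · ♙ · · · ♙ ·
· · · · · · · ·
♙ ♙ · ♙ ♙ ♙ · ♙
♖ ♘ ♗ ♕ ♔ ♗ ♘ ♖


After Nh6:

♜ ♞ ♝ ♛ ♚ ♝ · ♜
♟ ♟ · ♟ ♟ ♟ ♟ ♟
· · ♟ · · · · ♞
· · · · · · · ·
· · ♙ · · · ♙ ·
· · · · · · · ·
♙ ♙ · ♙ ♙ ♙ · ♙
♖ ♘ ♗ ♕ ♔ ♗ ♘ ♖


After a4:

♜ ♞ ♝ ♛ ♚ ♝ · ♜
♟ ♟ · ♟ ♟ ♟ ♟ ♟
· · ♟ · · · · ♞
· · · · · · · ·
♙ · ♙ · · · ♙ ·
· · · · · · · ·
· ♙ · ♙ ♙ ♙ · ♙
♖ ♘ ♗ ♕ ♔ ♗ ♘ ♖


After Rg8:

♜ ♞ ♝ ♛ ♚ ♝ ♜ ·
♟ ♟ · ♟ ♟ ♟ ♟ ♟
· · ♟ · · · · ♞
· · · · · · · ·
♙ · ♙ · · · ♙ ·
· · · · · · · ·
· ♙ · ♙ ♙ ♙ · ♙
♖ ♘ ♗ ♕ ♔ ♗ ♘ ♖


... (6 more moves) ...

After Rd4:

♜ ♞ ♝ · ♚ ♝ · ♜
· ♟ ♛ ♟ ♟ ♟ ♟ ♟
· · ♟ · · · · ♞
♟ · · · · · · ·
♙ ♙ ♙ ♖ · · ♙ ·
· · · · · · · ·
· · · ♙ ♙ ♙ · ♙
· ♘ ♗ ♕ ♔ ♗ ♘ ♖


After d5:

♜ ♞ ♝ · ♚ ♝ · ♜
· ♟ ♛ · ♟ ♟ ♟ ♟
· · ♟ · · · · ♞
♟ · · ♟ · · · ·
♙ ♙ ♙ ♖ · · ♙ ·
· · · · · · · ·
· · · ♙ ♙ ♙ · ♙
· ♘ ♗ ♕ ♔ ♗ ♘ ♖



  a b c d e f g h
  ─────────────────
8│♜ ♞ ♝ · ♚ ♝ · ♜│8
7│· ♟ ♛ · ♟ ♟ ♟ ♟│7
6│· · ♟ · · · · ♞│6
5│♟ · · ♟ · · · ·│5
4│♙ ♙ ♙ ♖ · · ♙ ·│4
3│· · · · · · · ·│3
2│· · · ♙ ♙ ♙ · ♙│2
1│· ♘ ♗ ♕ ♔ ♗ ♘ ♖│1
  ─────────────────
  a b c d e f g h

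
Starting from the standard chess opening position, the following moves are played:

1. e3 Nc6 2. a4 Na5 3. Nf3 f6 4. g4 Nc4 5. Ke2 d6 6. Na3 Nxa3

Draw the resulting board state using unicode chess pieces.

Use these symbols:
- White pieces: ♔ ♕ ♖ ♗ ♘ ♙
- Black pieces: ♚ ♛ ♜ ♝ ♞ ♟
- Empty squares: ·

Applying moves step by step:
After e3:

♜ ♞ ♝ ♛ ♚ ♝ ♞ ♜
♟ ♟ ♟ ♟ ♟ ♟ ♟ ♟
· · · · · · · ·
· · · · · · · ·
· · · · · · · ·
· · · · ♙ · · ·
♙ ♙ ♙ ♙ · ♙ ♙ ♙
♖ ♘ ♗ ♕ ♔ ♗ ♘ ♖


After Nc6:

♜ · ♝ ♛ ♚ ♝ ♞ ♜
♟ ♟ ♟ ♟ ♟ ♟ ♟ ♟
· · ♞ · · · · ·
· · · · · · · ·
· · · · · · · ·
· · · · ♙ · · ·
♙ ♙ ♙ ♙ · ♙ ♙ ♙
♖ ♘ ♗ ♕ ♔ ♗ ♘ ♖


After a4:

♜ · ♝ ♛ ♚ ♝ ♞ ♜
♟ ♟ ♟ ♟ ♟ ♟ ♟ ♟
· · ♞ · · · · ·
· · · · · · · ·
♙ · · · · · · ·
· · · · ♙ · · ·
· ♙ ♙ ♙ · ♙ ♙ ♙
♖ ♘ ♗ ♕ ♔ ♗ ♘ ♖


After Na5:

♜ · ♝ ♛ ♚ ♝ ♞ ♜
♟ ♟ ♟ ♟ ♟ ♟ ♟ ♟
· · · · · · · ·
♞ · · · · · · ·
♙ · · · · · · ·
· · · · ♙ · · ·
· ♙ ♙ ♙ · ♙ ♙ ♙
♖ ♘ ♗ ♕ ♔ ♗ ♘ ♖


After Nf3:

♜ · ♝ ♛ ♚ ♝ ♞ ♜
♟ ♟ ♟ ♟ ♟ ♟ ♟ ♟
· · · · · · · ·
♞ · · · · · · ·
♙ · · · · · · ·
· · · · ♙ ♘ · ·
· ♙ ♙ ♙ · ♙ ♙ ♙
♖ ♘ ♗ ♕ ♔ ♗ · ♖


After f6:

♜ · ♝ ♛ ♚ ♝ ♞ ♜
♟ ♟ ♟ ♟ ♟ · ♟ ♟
· · · · · ♟ · ·
♞ · · · · · · ·
♙ · · · · · · ·
· · · · ♙ ♘ · ·
· ♙ ♙ ♙ · ♙ ♙ ♙
♖ ♘ ♗ ♕ ♔ ♗ · ♖


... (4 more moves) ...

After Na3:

♜ · ♝ ♛ ♚ ♝ ♞ ♜
♟ ♟ ♟ · ♟ · ♟ ♟
· · · ♟ · ♟ · ·
· · · · · · · ·
♙ · ♞ · · · ♙ ·
♘ · · · ♙ ♘ · ·
· ♙ ♙ ♙ ♔ ♙ · ♙
♖ · ♗ ♕ · ♗ · ♖


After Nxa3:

♜ · ♝ ♛ ♚ ♝ ♞ ♜
♟ ♟ ♟ · ♟ · ♟ ♟
· · · ♟ · ♟ · ·
· · · · · · · ·
♙ · · · · · ♙ ·
♞ · · · ♙ ♘ · ·
· ♙ ♙ ♙ ♔ ♙ · ♙
♖ · ♗ ♕ · ♗ · ♖



  a b c d e f g h
  ─────────────────
8│♜ · ♝ ♛ ♚ ♝ ♞ ♜│8
7│♟ ♟ ♟ · ♟ · ♟ ♟│7
6│· · · ♟ · ♟ · ·│6
5│· · · · · · · ·│5
4│♙ · · · · · ♙ ·│4
3│♞ · · · ♙ ♘ · ·│3
2│· ♙ ♙ ♙ ♔ ♙ · ♙│2
1│♖ · ♗ ♕ · ♗ · ♖│1
  ─────────────────
  a b c d e f g h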